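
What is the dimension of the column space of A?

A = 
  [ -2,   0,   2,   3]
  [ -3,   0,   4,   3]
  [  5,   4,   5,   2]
dim(Col(A)) = 3

Row reduce:
R2 → R2 - (3/2)·R1
R3 → R3 + (5/2)·R1
Swap R2 ↔ R3
REF = 
  [  -2,    0,    2,    3]
  [   0,    4,   10, 19/2]
  [   0,    0,    1, -3/2]
Pivot columns: 1, 2, 3 → 3 pivots.
dim(Col(A)) = number of pivot columns = 3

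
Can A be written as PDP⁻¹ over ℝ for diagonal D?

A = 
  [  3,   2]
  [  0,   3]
No

tr(A) = 6, det(A) = 9
Characteristic polynomial: λ² - tr(A)λ + det(A) = λ² - 6λ + 9
λ² - 6λ + 9 = (λ - 3)²
Eigenvalues: 3, 3
λ=3: alg. mult. = 2, geom. mult. = 2 - rank(A - (3)I) = 2 - 1 = 1
Sum of geometric multiplicities = 1 < n = 2, so there aren't enough independent eigenvectors.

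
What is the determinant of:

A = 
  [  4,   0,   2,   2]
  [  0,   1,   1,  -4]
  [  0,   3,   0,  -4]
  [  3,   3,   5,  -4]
Cofactor expansion along row 1: det(A) = a₁₁M₁₁ - a₁₂M₁₂ + a₁₃M₁₃ - a₁₄M₁₄

M₁₁ = det[[1, 1, -4]; [3, 0, -4]; [3, 5, -4]]
  = (1)·((0)(-4) - (-4)(5)) - (1)·((3)(-4) - (-4)(3)) + (-4)·((3)(5) - (0)(3))
  = (1)(20) - (1)(0) + (-4)(15)
  = -40
M₁₂ = det[[0, 1, -4]; [0, 0, -4]; [3, 5, -4]]
  = (0)·((0)(-4) - (-4)(5)) - (1)·((0)(-4) - (-4)(3)) + (-4)·((0)(5) - (0)(3))
  = (0)(20) - (1)(12) + (-4)(0)
  = -12
M₁₃ = det[[0, 1, -4]; [0, 3, -4]; [3, 3, -4]]
  = (0)·((3)(-4) - (-4)(3)) - (1)·((0)(-4) - (-4)(3)) + (-4)·((0)(3) - (3)(3))
  = (0)(0) - (1)(12) + (-4)(-9)
  = 24
M₁₄ = det[[0, 1, 1]; [0, 3, 0]; [3, 3, 5]]
  = (0)·((3)(5) - (0)(3)) - (1)·((0)(5) - (0)(3)) + (1)·((0)(3) - (3)(3))
  = (0)(15) - (1)(0) + (1)(-9)
  = -9

det(A) = (4)(-40) - (0)(-12) + (2)(24) - (2)(-9) = -94

det(A) = -94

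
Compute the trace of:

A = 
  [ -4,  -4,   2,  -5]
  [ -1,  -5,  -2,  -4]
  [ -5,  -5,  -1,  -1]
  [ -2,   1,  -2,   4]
-6

tr(A) = -4 + -5 + -1 + 4 = -6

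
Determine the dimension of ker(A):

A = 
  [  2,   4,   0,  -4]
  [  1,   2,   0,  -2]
nullity(A) = 3

Row reduce:
R2 → R2 - (1/2)·R1
REF = 
  [  2,   4,   0,  -4]
  [  0,   0,   0,   0]
Pivot columns: 1 → 1 pivot.
rank(A) = 1, so nullity(A) = 4 - 1 = 3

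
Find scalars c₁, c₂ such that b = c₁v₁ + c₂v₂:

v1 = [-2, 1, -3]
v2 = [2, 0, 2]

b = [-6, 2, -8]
c1 = 2, c2 = -1

b = 2·v1 + -1·v2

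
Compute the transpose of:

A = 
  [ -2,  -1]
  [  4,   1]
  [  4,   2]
Aᵀ = 
  [ -2,   4,   4]
  [ -1,   1,   2]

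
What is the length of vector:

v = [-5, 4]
6.403

||v||₂ = √((-5)² + (4)²) = √41 = 6.403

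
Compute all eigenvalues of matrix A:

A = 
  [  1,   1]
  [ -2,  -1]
λ = i, -i  (≈ 0 + 1i, 0 - 1i)

tr(A) = 0, det(A) = 1
Characteristic polynomial: λ² - tr(A)λ + det(A) = λ² + 1
λ² + 1 = 0  ⇒  λ = (0 ± √((0)² - 4·(1)))/2 = (0 ± √(-4))/2
  = i,  -i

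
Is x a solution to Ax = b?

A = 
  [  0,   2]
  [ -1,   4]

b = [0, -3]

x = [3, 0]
Yes

Ax = [0, -3] = b ✓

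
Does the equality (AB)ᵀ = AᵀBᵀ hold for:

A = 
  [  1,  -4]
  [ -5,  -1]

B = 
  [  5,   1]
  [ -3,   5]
No

(AB)ᵀ = 
  [ 17, -22]
  [-19, -10]

AᵀBᵀ = 
  [  0, -28]
  [-21,   7]

The two matrices differ, so (AB)ᵀ ≠ AᵀBᵀ in general. The correct identity is (AB)ᵀ = BᵀAᵀ.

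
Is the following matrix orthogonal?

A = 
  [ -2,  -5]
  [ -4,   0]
No

AᵀA = 
  [ 20,  10]
  [ 10,  25]
≠ I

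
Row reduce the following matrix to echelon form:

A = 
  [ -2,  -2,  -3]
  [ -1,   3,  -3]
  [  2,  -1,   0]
Row operations:
R2 → R2 - (1/2)·R1
R3 → R3 + (1)·R1
R3 → R3 + (3/4)·R2

Resulting echelon form:
REF = 
  [   -2,    -2,    -3]
  [    0,     4,  -3/2]
  [    0,     0, -33/8]

Rank = 3 (number of non-zero pivot rows).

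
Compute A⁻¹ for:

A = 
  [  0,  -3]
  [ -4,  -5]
det(A) = (0)(-5) - (-3)(-4) = -12
For a 2×2 matrix, A⁻¹ = (1/det(A)) · [[d, -b], [-c, a]]
    = (-1/12) · [[-5, 3], [4, 0]]

A⁻¹ = 
  [5/12, -1/4]
  [-1/3,    0]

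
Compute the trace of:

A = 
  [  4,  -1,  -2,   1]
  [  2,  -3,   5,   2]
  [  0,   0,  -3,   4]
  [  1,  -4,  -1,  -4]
-6

tr(A) = 4 + -3 + -3 + -4 = -6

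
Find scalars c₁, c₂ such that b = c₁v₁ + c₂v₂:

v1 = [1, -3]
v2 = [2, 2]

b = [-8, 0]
c1 = -2, c2 = -3

b = -2·v1 + -3·v2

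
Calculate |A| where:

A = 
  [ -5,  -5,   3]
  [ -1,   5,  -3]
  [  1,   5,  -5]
Cofactor expansion along row 1:
det(A) = (-5)·((5)(-5) - (-3)(5)) - (-5)·((-1)(-5) - (-3)(1)) + (3)·((-1)(5) - (5)(1))
  = (-5)(-10) - (-5)(8) + (3)(-10)
  = 60

det(A) = 60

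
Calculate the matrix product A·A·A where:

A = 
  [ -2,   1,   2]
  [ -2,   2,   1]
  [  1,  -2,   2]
A² = A·A:
A²[1,1] = (-2)(-2) + (1)(-2) + (2)(1) = 4
A²[1,2] = (-2)(1) + (1)(2) + (2)(-2) = -4
A²[1,3] = (-2)(2) + (1)(1) + (2)(2) = 1
A²[2,1] = (-2)(-2) + (2)(-2) + (1)(1) = 1
A²[2,2] = (-2)(1) + (2)(2) + (1)(-2) = 0
A²[2,3] = (-2)(2) + (2)(1) + (1)(2) = 0
A²[3,1] = (1)(-2) + (-2)(-2) + (2)(1) = 4
A²[3,2] = (1)(1) + (-2)(2) + (2)(-2) = -7
A²[3,3] = (1)(2) + (-2)(1) + (2)(2) = 4
A² = 
  [  4,  -4,   1]
  [  1,   0,   0]
  [  4,  -7,   4]

A^3 = A^2·A:
A^3[1,1] = (4)(-2) + (-4)(-2) + (1)(1) = 1
A^3[1,2] = (4)(1) + (-4)(2) + (1)(-2) = -6
A^3[1,3] = (4)(2) + (-4)(1) + (1)(2) = 6
A^3[2,1] = (1)(-2) + (0)(-2) + (0)(1) = -2
A^3[2,2] = (1)(1) + (0)(2) + (0)(-2) = 1
A^3[2,3] = (1)(2) + (0)(1) + (0)(2) = 2
A^3[3,1] = (4)(-2) + (-7)(-2) + (4)(1) = 10
A^3[3,2] = (4)(1) + (-7)(2) + (4)(-2) = -18
A^3[3,3] = (4)(2) + (-7)(1) + (4)(2) = 9
A^3 = 
  [  1,  -6,   6]
  [ -2,   1,   2]
  [ 10, -18,   9]

Therefore
A^3 = 
  [  1,  -6,   6]
  [ -2,   1,   2]
  [ 10, -18,   9]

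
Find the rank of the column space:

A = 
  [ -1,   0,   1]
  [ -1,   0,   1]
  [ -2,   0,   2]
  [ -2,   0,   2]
dim(Col(A)) = 1

Row reduce:
R2 → R2 - (1)·R1
R3 → R3 - (2)·R1
R4 → R4 - (2)·R1
REF = 
  [ -1,   0,   1]
  [  0,   0,   0]
  [  0,   0,   0]
  [  0,   0,   0]
Pivot columns: 1 → 1 pivot.
dim(Col(A)) = number of pivot columns = 1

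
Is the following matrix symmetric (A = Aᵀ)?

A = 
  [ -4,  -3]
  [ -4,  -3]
No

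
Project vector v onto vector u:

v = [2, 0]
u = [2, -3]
v·u = (2)(2) + (0)(-3) = 4
u·u = (2)² + (-3)² = 13
proj_u(v) = (v·u / u·u) × u = (4/13) × u

proj_u(v) = [8/13, -12/13]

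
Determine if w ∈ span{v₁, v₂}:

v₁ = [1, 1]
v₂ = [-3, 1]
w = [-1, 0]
Yes

Form the augmented matrix and row-reduce:
[v₁|v₂|w] = 
  [  1,  -3,  -1]
  [  1,   1,   0]
R2 → R2 - (1)·R1
REF = 
  [  1,  -3,  -1]
  [  0,   4,   1]

No row of the form [0 0 | nonzero], so the system is consistent. Back-substitution gives c₁ = -1/4, c₂ = 1/4: w = (-1/4)·v₁ + (1/4)·v₂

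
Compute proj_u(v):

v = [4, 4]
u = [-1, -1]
proj_u(v) = [4, 4]

v·u = (4)(-1) + (4)(-1) = -8
u·u = (-1)² + (-1)² = 2
proj_u(v) = (v·u / u·u) × u = (-8/2) × u = (-4) × u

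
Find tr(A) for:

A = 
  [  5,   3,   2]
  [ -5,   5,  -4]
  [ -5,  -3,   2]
12

tr(A) = 5 + 5 + 2 = 12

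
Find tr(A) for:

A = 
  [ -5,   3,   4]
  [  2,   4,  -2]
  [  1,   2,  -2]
-3

tr(A) = -5 + 4 + -2 = -3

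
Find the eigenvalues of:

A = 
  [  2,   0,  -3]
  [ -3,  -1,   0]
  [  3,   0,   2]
λ = -1, 2 + 3i, 2 - 3i  (≈ -1, 2 + 3i, 2 - 3i)

Characteristic polynomial: det(λI - A) = λ³ - 3λ² + 9λ + 13
Testing integer divisors of the constant term: p(-1) = 0, so (λ + 1) is a factor:
p(λ) = (λ + 1)(λ² - 4λ + 13)
λ² - 4λ + 13 = 0  ⇒  λ = (4 ± √((-4)² - 4·(13)))/2 = (4 ± √(-36))/2
  = 2 + 3i,  2 - 3i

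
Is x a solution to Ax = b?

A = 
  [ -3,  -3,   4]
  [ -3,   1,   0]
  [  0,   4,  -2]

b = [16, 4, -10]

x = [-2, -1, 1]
No

Ax = [13, 5, -6] ≠ b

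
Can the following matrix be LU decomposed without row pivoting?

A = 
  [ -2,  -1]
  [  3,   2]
Yes.
A[1,1] = -2 ≠ 0, so Gaussian elimination proceeds without a row swap: multiplier ℓ₂₁ = (3)/(-2) = -3/2, and U[2,2] = 2 - (-3/2)(-1) = 1/2.
L = 
  [   1,    0]
  [-3/2,    1]
U = 
  [ -2,  -1]
  [  0, 1/2]
Check row 2 of LU: [(-3/2)(-2), (-3/2)(-1) + (1/2)] = [3, 2] = row 2 of A ✓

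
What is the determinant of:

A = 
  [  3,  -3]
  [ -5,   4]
-3

For a 2×2 matrix, det = ad - bc = (3)(4) - (-3)(-5) = -3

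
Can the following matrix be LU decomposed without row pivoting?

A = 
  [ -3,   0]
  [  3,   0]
Yes.
A[1,1] = -3 ≠ 0, so Gaussian elimination proceeds without a row swap: multiplier ℓ₂₁ = (3)/(-3) = -1, and U[2,2] = 0 - (-1)(0) = 0.
L = 
  [  1,   0]
  [ -1,   1]
U = 
  [ -3,   0]
  [  0,   0]
Check row 2 of LU: [(-1)(-3), (-1)(0) + 0] = [3, 0] = row 2 of A ✓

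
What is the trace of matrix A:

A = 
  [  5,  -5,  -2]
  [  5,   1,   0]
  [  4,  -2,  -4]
2

tr(A) = 5 + 1 + -4 = 2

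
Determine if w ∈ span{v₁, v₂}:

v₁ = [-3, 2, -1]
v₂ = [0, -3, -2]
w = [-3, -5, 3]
No

Form the augmented matrix and row-reduce:
[v₁|v₂|w] = 
  [ -3,   0,  -3]
  [  2,  -3,  -5]
  [ -1,  -2,   3]
R2 → R2 + (2/3)·R1
R3 → R3 - (1/3)·R1
R3 → R3 - (2/3)·R2
REF = 
  [  -3,    0,   -3]
  [   0,   -3,   -7]
  [   0,    0, 26/3]

Row 3 reads [0 0 | 26/3], i.e. 0 = 26/3, so the system is inconsistent and w ∉ span{v₁, v₂}.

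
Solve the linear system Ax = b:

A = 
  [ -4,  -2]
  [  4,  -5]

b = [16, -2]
Row reduce the augmented matrix [A|b]:
R2 → R2 + (1)·R1
REF = 
  [ -4,  -2,  16]
  [  0,  -7,  14]

Back-substitution:
x₂ = 14 / (-7) = -2
x₁ = (16 - (-2)(-2)) / (-4) = -3

x = [-3, -2]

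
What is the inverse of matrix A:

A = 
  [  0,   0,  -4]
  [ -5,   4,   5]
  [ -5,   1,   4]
det(A) = (0)·((4)(4) - (5)(1)) - (0)·((-5)(4) - (5)(-5)) + (-4)·((-5)(1) - (4)(-5))
  = (0)(11) - (0)(5) + (-4)(15)
  = -60
det(A) = -60 ≠ 0, so A is invertible.

Cofactors Cᵢⱼ = (-1)ⁱ⁺ʲ·Mᵢⱼ:
C = 
  [ 11,  -5,  15]
  [ -4, -20,   0]
  [ 16,  20,   0]

adj(A) = Cᵀ:
adj(A) = 
  [ 11,  -4,  16]
  [ -5, -20,  20]
  [ 15,   0,   0]

A⁻¹ = (-1/60) · adj(A):
A⁻¹ = 
  [-11/60,   1/15,  -4/15]
  [  1/12,    1/3,   -1/3]
  [  -1/4,      0,      0]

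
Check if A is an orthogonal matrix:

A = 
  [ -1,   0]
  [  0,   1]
Yes

AᵀA = 
  [  1,   0]
  [  0,   1]
= I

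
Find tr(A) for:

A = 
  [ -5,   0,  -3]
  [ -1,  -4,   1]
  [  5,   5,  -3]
-12

tr(A) = -5 + -4 + -3 = -12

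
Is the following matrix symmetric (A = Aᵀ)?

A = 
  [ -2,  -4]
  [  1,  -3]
No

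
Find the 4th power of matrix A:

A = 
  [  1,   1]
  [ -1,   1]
A² = A·A:
A²[1,1] = (1)(1) + (1)(-1) = 0
A²[1,2] = (1)(1) + (1)(1) = 2
A²[2,1] = (-1)(1) + (1)(-1) = -2
A²[2,2] = (-1)(1) + (1)(1) = 0
A² = 
  [  0,   2]
  [ -2,   0]

A^3 = A^2·A:
A^3[1,1] = (0)(1) + (2)(-1) = -2
A^3[1,2] = (0)(1) + (2)(1) = 2
A^3[2,1] = (-2)(1) + (0)(-1) = -2
A^3[2,2] = (-2)(1) + (0)(1) = -2
A^3 = 
  [ -2,   2]
  [ -2,  -2]

A^4 = A^3·A:
A^4[1,1] = (-2)(1) + (2)(-1) = -4
A^4[1,2] = (-2)(1) + (2)(1) = 0
A^4[2,1] = (-2)(1) + (-2)(-1) = 0
A^4[2,2] = (-2)(1) + (-2)(1) = -4
A^4 = 
  [ -4,   0]
  [  0,  -4]

Therefore
A^4 = 
  [ -4,   0]
  [  0,  -4]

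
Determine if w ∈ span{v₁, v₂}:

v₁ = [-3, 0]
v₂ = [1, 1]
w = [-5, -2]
Yes

Form the augmented matrix and row-reduce:
[v₁|v₂|w] = 
  [ -3,   1,  -5]
  [  0,   1,  -2]
(already in echelon form — no row operations needed)

No row of the form [0 0 | nonzero], so the system is consistent. Back-substitution gives c₁ = 1, c₂ = -2: w = (1)·v₁ + (-2)·v₂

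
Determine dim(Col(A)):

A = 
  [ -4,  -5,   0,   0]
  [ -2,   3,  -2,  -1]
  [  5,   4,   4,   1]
dim(Col(A)) = 3

Row reduce:
R2 → R2 - (1/2)·R1
R3 → R3 + (5/4)·R1
R3 → R3 + (9/22)·R2
REF = 
  [   -4,    -5,     0,     0]
  [    0,  11/2,    -2,    -1]
  [    0,     0, 35/11, 13/22]
Pivot columns: 1, 2, 3 → 3 pivots.
dim(Col(A)) = number of pivot columns = 3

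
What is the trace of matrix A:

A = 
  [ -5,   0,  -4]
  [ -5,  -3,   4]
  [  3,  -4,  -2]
-10

tr(A) = -5 + -3 + -2 = -10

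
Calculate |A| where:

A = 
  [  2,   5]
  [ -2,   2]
14

For a 2×2 matrix, det = ad - bc = (2)(2) - (5)(-2) = 14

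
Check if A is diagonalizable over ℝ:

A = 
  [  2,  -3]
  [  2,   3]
No

tr(A) = 5, det(A) = 12
Characteristic polynomial: λ² - tr(A)λ + det(A) = λ² - 5λ + 12
λ² - 5λ + 12 = 0  ⇒  λ = (5 ± √((-5)² - 4·(12)))/2 = (5 ± √(-23))/2
  = (5 + i√23)/2,  (5 - i√23)/2
Eigenvalues: (5 + i√23)/2, (5 - i√23)/2  (≈ 2.5 + 2.398i, 2.5 - 2.398i)
Has complex eigenvalues (not diagonalizable over ℝ).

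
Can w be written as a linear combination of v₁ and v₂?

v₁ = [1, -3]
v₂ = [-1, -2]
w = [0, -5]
Yes

Form the augmented matrix and row-reduce:
[v₁|v₂|w] = 
  [  1,  -1,   0]
  [ -3,  -2,  -5]
R2 → R2 + (3)·R1
REF = 
  [  1,  -1,   0]
  [  0,  -5,  -5]

No row of the form [0 0 | nonzero], so the system is consistent. Back-substitution gives c₁ = 1, c₂ = 1: w = (1)·v₁ + (1)·v₂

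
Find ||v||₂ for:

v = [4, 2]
4.472

||v||₂ = √((4)² + (2)²) = √20 = 4.472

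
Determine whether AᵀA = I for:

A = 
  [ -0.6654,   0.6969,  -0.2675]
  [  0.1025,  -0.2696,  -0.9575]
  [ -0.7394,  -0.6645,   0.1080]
Yes

AᵀA = 
  [  1,   0,   0]
  [  0,   0.9999,   0]
  [  0,   0,   1]
≈ I (equal to I up to the 4-dp rounding of the entries)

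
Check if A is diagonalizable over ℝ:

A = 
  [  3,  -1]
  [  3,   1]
No

tr(A) = 4, det(A) = 6
Characteristic polynomial: λ² - tr(A)λ + det(A) = λ² - 4λ + 6
λ² - 4λ + 6 = 0  ⇒  λ = (4 ± √((-4)² - 4·(6)))/2 = (4 ± √(-8))/2
  = 2 + i√2,  2 - i√2
Eigenvalues: 2 + i√2, 2 - i√2  (≈ 2 + 1.414i, 2 - 1.414i)
Has complex eigenvalues (not diagonalizable over ℝ).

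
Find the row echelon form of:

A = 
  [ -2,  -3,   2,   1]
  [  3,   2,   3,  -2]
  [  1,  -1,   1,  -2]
Row operations:
R2 → R2 + (3/2)·R1
R3 → R3 + (1/2)·R1
R3 → R3 - (1)·R2

Resulting echelon form:
REF = 
  [  -2,   -3,    2,    1]
  [   0, -5/2,    6, -1/2]
  [   0,    0,   -4,   -1]

Rank = 3 (number of non-zero pivot rows).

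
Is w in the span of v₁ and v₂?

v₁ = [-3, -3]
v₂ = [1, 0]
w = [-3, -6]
Yes

Form the augmented matrix and row-reduce:
[v₁|v₂|w] = 
  [ -3,   1,  -3]
  [ -3,   0,  -6]
R2 → R2 - (1)·R1
REF = 
  [ -3,   1,  -3]
  [  0,  -1,  -3]

No row of the form [0 0 | nonzero], so the system is consistent. Back-substitution gives c₁ = 2, c₂ = 3: w = (2)·v₁ + (3)·v₂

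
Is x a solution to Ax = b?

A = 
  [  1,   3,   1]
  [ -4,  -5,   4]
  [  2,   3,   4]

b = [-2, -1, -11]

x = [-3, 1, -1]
No

Ax = [-1, 3, -7] ≠ b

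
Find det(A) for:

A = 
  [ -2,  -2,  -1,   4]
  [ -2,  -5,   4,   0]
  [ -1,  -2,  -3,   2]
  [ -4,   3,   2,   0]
Cofactor expansion along row 1: det(A) = a₁₁M₁₁ - a₁₂M₁₂ + a₁₃M₁₃ - a₁₄M₁₄

M₁₁ = det[[-5, 4, 0]; [-2, -3, 2]; [3, 2, 0]]
  = (-5)·((-3)(0) - (2)(2)) - (4)·((-2)(0) - (2)(3)) + (0)·((-2)(2) - (-3)(3))
  = (-5)(-4) - (4)(-6) + (0)(5)
  = 44
M₁₂ = det[[-2, 4, 0]; [-1, -3, 2]; [-4, 2, 0]]
  = (-2)·((-3)(0) - (2)(2)) - (4)·((-1)(0) - (2)(-4)) + (0)·((-1)(2) - (-3)(-4))
  = (-2)(-4) - (4)(8) + (0)(-14)
  = -24
M₁₃ = det[[-2, -5, 0]; [-1, -2, 2]; [-4, 3, 0]]
  = (-2)·((-2)(0) - (2)(3)) - (-5)·((-1)(0) - (2)(-4)) + (0)·((-1)(3) - (-2)(-4))
  = (-2)(-6) - (-5)(8) + (0)(-11)
  = 52
M₁₄ = det[[-2, -5, 4]; [-1, -2, -3]; [-4, 3, 2]]
  = (-2)·((-2)(2) - (-3)(3)) - (-5)·((-1)(2) - (-3)(-4)) + (4)·((-1)(3) - (-2)(-4))
  = (-2)(5) - (-5)(-14) + (4)(-11)
  = -124

det(A) = (-2)(44) - (-2)(-24) + (-1)(52) - (4)(-124) = 308

det(A) = 308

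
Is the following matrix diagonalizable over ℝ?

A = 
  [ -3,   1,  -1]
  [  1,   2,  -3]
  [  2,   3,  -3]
No

Characteristic polynomial: det(λI - A) = λ³ + 4λ² + 7λ + 11
By the rational root theorem any rational root is an integer dividing 11; none of those is a root, so p(λ) has no rational roots and hence (being an irreducible cubic) no repeated roots.
Discriminant of the cubic: Δ = -1127
Δ < 0 ⇒ one real eigenvalue and a complex-conjugate pair: λ ≈ -2.895, -0.5527 + 1.869i, -0.5527 - 1.869i
Has complex eigenvalues (not diagonalizable over ℝ).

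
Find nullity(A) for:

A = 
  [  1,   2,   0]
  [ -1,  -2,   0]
nullity(A) = 2

Row reduce:
R2 → R2 + (1)·R1
REF = 
  [  1,   2,   0]
  [  0,   0,   0]
Pivot columns: 1 → 1 pivot.
rank(A) = 1, so nullity(A) = 3 - 1 = 2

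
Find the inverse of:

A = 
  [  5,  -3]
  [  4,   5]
det(A) = (5)(5) - (-3)(4) = 37
For a 2×2 matrix, A⁻¹ = (1/det(A)) · [[d, -b], [-c, a]]
    = (1/37) · [[5, 3], [-4, 5]]

A⁻¹ = 
  [ 5/37,  3/37]
  [-4/37,  5/37]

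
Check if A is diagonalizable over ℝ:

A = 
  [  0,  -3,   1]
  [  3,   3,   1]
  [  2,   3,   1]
No

Characteristic polynomial: det(λI - A) = λ³ - 4λ² + 7λ - 6
Testing integer divisors of the constant term: p(2) = 0, so (λ - 2) is a factor:
p(λ) = (λ - 2)(λ² - 2λ + 3)
λ² - 2λ + 3 = 0  ⇒  λ = (2 ± √((-2)² - 4·(3)))/2 = (2 ± √(-8))/2
  = 1 + i√2,  1 - i√2
Eigenvalues: 2, 1 + i√2, 1 - i√2  (≈ 2, 1 + 1.414i, 1 - 1.414i)
Has complex eigenvalues (not diagonalizable over ℝ).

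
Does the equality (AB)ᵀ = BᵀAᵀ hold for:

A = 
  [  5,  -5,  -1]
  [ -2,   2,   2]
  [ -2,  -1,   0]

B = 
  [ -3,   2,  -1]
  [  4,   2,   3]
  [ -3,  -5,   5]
Yes

(AB)ᵀ = 
  [-32,   8,   2]
  [  5, -10,  -6]
  [-25,  18,  -1]

BᵀAᵀ = 
  [-32,   8,   2]
  [  5, -10,  -6]
  [-25,  18,  -1]

Both sides are equal — this is the standard identity (AB)ᵀ = BᵀAᵀ, which holds for all A, B.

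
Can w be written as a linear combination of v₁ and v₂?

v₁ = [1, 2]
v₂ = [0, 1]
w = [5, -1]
Yes

Form the augmented matrix and row-reduce:
[v₁|v₂|w] = 
  [  1,   0,   5]
  [  2,   1,  -1]
R2 → R2 - (2)·R1
REF = 
  [  1,   0,   5]
  [  0,   1, -11]

No row of the form [0 0 | nonzero], so the system is consistent. Back-substitution gives c₁ = 5, c₂ = -11: w = (5)·v₁ + (-11)·v₂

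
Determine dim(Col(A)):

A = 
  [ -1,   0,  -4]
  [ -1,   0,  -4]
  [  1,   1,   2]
Row reduce:
R2 → R2 - (1)·R1
R3 → R3 + (1)·R1
Swap R2 ↔ R3
REF = 
  [ -1,   0,  -4]
  [  0,   1,  -2]
  [  0,   0,   0]
Pivot columns: 1, 2 → 2 pivots.
dim(Col(A)) = number of pivot columns = 2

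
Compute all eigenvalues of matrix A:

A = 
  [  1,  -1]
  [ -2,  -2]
tr(A) = -1, det(A) = -4
Characteristic polynomial: λ² - tr(A)λ + det(A) = λ² + λ - 4
λ² + λ - 4 = 0  ⇒  λ = (-1 ± √((1)² - 4·(-4)))/2 = (-1 ± √(17))/2
  = (-1 + √17)/2,  (-1 - √17)/2

λ = (-1 + √17)/2, (-1 - √17)/2  (≈ 1.562, -2.562)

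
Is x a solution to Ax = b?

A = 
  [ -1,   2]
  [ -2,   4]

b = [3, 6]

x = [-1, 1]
Yes

Ax = [3, 6] = b ✓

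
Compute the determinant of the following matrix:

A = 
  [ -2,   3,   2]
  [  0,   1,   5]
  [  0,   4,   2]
36

Cofactor expansion along row 1:
det(A) = (-2)·((1)(2) - (5)(4)) - (3)·((0)(2) - (5)(0)) + (2)·((0)(4) - (1)(0))
  = (-2)(-18) - (3)(0) + (2)(0)
  = 36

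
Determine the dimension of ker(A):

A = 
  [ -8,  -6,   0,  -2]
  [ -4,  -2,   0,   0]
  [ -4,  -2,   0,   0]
nullity(A) = 2

Row reduce:
R2 → R2 - (1/2)·R1
R3 → R3 - (1/2)·R1
R3 → R3 - (1)·R2
REF = 
  [ -8,  -6,   0,  -2]
  [  0,   1,   0,   1]
  [  0,   0,   0,   0]
Pivot columns: 1, 2 → 2 pivots.
rank(A) = 2, so nullity(A) = 4 - 2 = 2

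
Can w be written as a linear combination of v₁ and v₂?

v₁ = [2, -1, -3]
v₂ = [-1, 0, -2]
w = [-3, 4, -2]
No

Form the augmented matrix and row-reduce:
[v₁|v₂|w] = 
  [  2,  -1,  -3]
  [ -1,   0,   4]
  [ -3,  -2,  -2]
R2 → R2 + (1/2)·R1
R3 → R3 + (3/2)·R1
R3 → R3 - (7)·R2
REF = 
  [   2,   -1,   -3]
  [   0, -1/2,  5/2]
  [   0,    0,  -24]

Row 3 reads [0 0 | -24], i.e. 0 = -24, so the system is inconsistent and w ∉ span{v₁, v₂}.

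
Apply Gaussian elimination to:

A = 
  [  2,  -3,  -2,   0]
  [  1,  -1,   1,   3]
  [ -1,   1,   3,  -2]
Row operations:
R2 → R2 - (1/2)·R1
R3 → R3 + (1/2)·R1
R3 → R3 + (1)·R2

Resulting echelon form:
REF = 
  [  2,  -3,  -2,   0]
  [  0, 1/2,   2,   3]
  [  0,   0,   4,   1]

Rank = 3 (number of non-zero pivot rows).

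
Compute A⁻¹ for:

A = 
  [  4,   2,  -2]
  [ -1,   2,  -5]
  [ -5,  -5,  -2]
det(A) = (4)·((2)(-2) - (-5)(-5)) - (2)·((-1)(-2) - (-5)(-5)) + (-2)·((-1)(-5) - (2)(-5))
  = (4)(-29) - (2)(-23) + (-2)(15)
  = -100
det(A) = -100 ≠ 0, so A is invertible.

Cofactors Cᵢⱼ = (-1)ⁱ⁺ʲ·Mᵢⱼ:
C = 
  [-29,  23,  15]
  [ 14, -18,  10]
  [ -6,  22,  10]

adj(A) = Cᵀ:
adj(A) = 
  [-29,  14,  -6]
  [ 23, -18,  22]
  [ 15,  10,  10]

A⁻¹ = (-1/100) · adj(A):
A⁻¹ = 
  [ 29/100,   -7/50,    3/50]
  [-23/100,    9/50,  -11/50]
  [  -3/20,   -1/10,   -1/10]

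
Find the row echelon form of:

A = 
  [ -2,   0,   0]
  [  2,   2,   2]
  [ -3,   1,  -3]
Row operations:
R2 → R2 + (1)·R1
R3 → R3 - (3/2)·R1
R3 → R3 - (1/2)·R2

Resulting echelon form:
REF = 
  [ -2,   0,   0]
  [  0,   2,   2]
  [  0,   0,  -4]

Rank = 3 (number of non-zero pivot rows).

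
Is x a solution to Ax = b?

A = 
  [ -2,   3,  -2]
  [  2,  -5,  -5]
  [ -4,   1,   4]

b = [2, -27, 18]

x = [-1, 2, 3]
Yes

Ax = [2, -27, 18] = b ✓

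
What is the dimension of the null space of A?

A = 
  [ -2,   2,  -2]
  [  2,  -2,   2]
nullity(A) = 2

Row reduce:
R2 → R2 + (1)·R1
REF = 
  [ -2,   2,  -2]
  [  0,   0,   0]
Pivot columns: 1 → 1 pivot.
rank(A) = 1, so nullity(A) = 3 - 1 = 2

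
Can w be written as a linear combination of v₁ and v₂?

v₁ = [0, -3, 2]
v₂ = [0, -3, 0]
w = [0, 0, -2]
Yes

Form the augmented matrix and row-reduce:
[v₁|v₂|w] = 
  [  0,   0,   0]
  [ -3,  -3,   0]
  [  2,   0,  -2]
Swap R1 ↔ R2
R3 → R3 + (2/3)·R1
Swap R2 ↔ R3
REF = 
  [ -3,  -3,   0]
  [  0,  -2,  -2]
  [  0,   0,   0]

No row of the form [0 0 | nonzero], so the system is consistent. Back-substitution gives c₁ = -1, c₂ = 1: w = (-1)·v₁ + (1)·v₂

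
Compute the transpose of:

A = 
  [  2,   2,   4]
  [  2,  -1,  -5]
Aᵀ = 
  [  2,   2]
  [  2,  -1]
  [  4,  -5]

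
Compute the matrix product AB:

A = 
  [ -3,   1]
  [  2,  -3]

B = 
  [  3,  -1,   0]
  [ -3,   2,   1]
AB = 
  [-12,   5,   1]
  [ 15,  -8,  -3]

A is 2×2 and B is 2×3, so AB is 2×3. Each entry is (row of A)·(column of B):
AB[1,1] = (-3)(3) + (1)(-3) = -12
AB[1,2] = (-3)(-1) + (1)(2) = 5
AB[1,3] = (-3)(0) + (1)(1) = 1
AB[2,1] = (2)(3) + (-3)(-3) = 15
AB[2,2] = (2)(-1) + (-3)(2) = -8
AB[2,3] = (2)(0) + (-3)(1) = -3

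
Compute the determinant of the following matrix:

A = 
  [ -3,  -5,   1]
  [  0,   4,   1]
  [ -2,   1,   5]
Cofactor expansion along row 1:
det(A) = (-3)·((4)(5) - (1)(1)) - (-5)·((0)(5) - (1)(-2)) + (1)·((0)(1) - (4)(-2))
  = (-3)(19) - (-5)(2) + (1)(8)
  = -39

det(A) = -39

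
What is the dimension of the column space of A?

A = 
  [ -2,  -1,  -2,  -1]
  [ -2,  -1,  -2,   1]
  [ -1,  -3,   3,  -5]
Row reduce:
R2 → R2 - (1)·R1
R3 → R3 - (1/2)·R1
Swap R2 ↔ R3
REF = 
  [  -2,   -1,   -2,   -1]
  [   0, -5/2,    4, -9/2]
  [   0,    0,    0,    2]
Pivot columns: 1, 2, 4 → 3 pivots.
dim(Col(A)) = number of pivot columns = 3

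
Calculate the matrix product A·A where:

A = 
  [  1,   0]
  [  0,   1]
A² = A·A:
A²[1,1] = (1)(1) + (0)(0) = 1
A²[1,2] = (1)(0) + (0)(1) = 0
A²[2,1] = (0)(1) + (1)(0) = 0
A²[2,2] = (0)(0) + (1)(1) = 1
A² = 
  [  1,   0]
  [  0,   1]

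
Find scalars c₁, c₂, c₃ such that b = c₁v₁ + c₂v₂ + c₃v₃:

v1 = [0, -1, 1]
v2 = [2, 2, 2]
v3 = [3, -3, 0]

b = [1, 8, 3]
c1 = -1, c2 = 2, c3 = -1

b = -1·v1 + 2·v2 + -1·v3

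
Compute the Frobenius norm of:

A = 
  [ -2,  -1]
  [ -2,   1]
||A||_F = 3.162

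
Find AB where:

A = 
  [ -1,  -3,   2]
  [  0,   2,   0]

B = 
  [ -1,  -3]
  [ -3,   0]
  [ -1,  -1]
AB = 
  [  8,   1]
  [ -6,   0]

A is 2×3 and B is 3×2, so AB is 2×2. Each entry is (row of A)·(column of B):
AB[1,1] = (-1)(-1) + (-3)(-3) + (2)(-1) = 8
AB[1,2] = (-1)(-3) + (-3)(0) + (2)(-1) = 1
AB[2,1] = (0)(-1) + (2)(-3) + (0)(-1) = -6
AB[2,2] = (0)(-3) + (2)(0) + (0)(-1) = 0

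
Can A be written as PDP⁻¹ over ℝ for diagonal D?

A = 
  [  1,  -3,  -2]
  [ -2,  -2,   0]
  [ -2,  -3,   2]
Yes

Characteristic polynomial: det(λI - A) = λ³ - λ² - 14λ + 20
By the rational root theorem any rational root is an integer dividing 20; none of those is a root, so p(λ) has no rational roots and hence (being an irreducible cubic) no repeated roots.
Discriminant of the cubic: Δ = 5492
Δ > 0 ⇒ three distinct real eigenvalues: λ ≈ -3.902, 1.512, 3.39
Three distinct real eigenvalues, so A has 3 independent eigenvectors.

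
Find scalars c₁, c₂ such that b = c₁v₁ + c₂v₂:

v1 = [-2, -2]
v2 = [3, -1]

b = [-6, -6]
c1 = 3, c2 = 0

b = 3·v1 + 0·v2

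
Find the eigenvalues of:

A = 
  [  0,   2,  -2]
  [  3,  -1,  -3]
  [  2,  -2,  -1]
Characteristic polynomial: det(λI - A) = λ³ + 2λ² - 7λ - 2
Testing integer divisors of the constant term: p(2) = 0, so (λ - 2) is a factor:
p(λ) = (λ - 2)(λ² + 4λ + 1)
λ² + 4λ + 1 = 0  ⇒  λ = (-4 ± √((4)² - 4·(1)))/2 = (-4 ± √(12))/2
  = -2 + √3,  -2 - √3

λ = 2, -2 + √3, -2 - √3  (≈ 2, -0.2679, -3.732)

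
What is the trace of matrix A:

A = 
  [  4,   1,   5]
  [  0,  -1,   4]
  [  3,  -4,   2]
5

tr(A) = 4 + -1 + 2 = 5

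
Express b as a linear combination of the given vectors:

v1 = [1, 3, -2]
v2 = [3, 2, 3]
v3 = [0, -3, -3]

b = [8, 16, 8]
c1 = 2, c2 = 2, c3 = -2

b = 2·v1 + 2·v2 + -2·v3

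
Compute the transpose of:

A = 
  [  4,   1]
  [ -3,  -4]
Aᵀ = 
  [  4,  -3]
  [  1,  -4]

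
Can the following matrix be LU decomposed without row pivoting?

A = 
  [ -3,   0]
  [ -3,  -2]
Yes.
A[1,1] = -3 ≠ 0, so Gaussian elimination proceeds without a row swap: multiplier ℓ₂₁ = (-3)/(-3) = 1, and U[2,2] = -2 - (1)(0) = -2.
L = 
  [  1,   0]
  [  1,   1]
U = 
  [ -3,   0]
  [  0,  -2]
Check row 2 of LU: [(1)(-3), (1)(0) + (-2)] = [-3, -2] = row 2 of A ✓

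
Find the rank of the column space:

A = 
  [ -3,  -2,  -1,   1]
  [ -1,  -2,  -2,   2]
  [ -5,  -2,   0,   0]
dim(Col(A)) = 2

Row reduce:
R2 → R2 - (1/3)·R1
R3 → R3 - (5/3)·R1
R3 → R3 + (1)·R2
REF = 
  [  -3,   -2,   -1,    1]
  [   0, -4/3, -5/3,  5/3]
  [   0,    0,    0,    0]
Pivot columns: 1, 2 → 2 pivots.
dim(Col(A)) = number of pivot columns = 2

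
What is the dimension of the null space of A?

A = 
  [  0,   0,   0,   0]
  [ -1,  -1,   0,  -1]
nullity(A) = 3

Row reduce:
Swap R1 ↔ R2
REF = 
  [ -1,  -1,   0,  -1]
  [  0,   0,   0,   0]
Pivot columns: 1 → 1 pivot.
rank(A) = 1, so nullity(A) = 4 - 1 = 3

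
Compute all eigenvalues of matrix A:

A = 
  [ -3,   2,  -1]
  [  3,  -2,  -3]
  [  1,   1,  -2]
λ = -5, -1 + i√3, -1 - i√3  (≈ -5, -1 + 1.732i, -1 - 1.732i)

Characteristic polynomial: det(λI - A) = λ³ + 7λ² + 14λ + 20
Testing integer divisors of the constant term: p(-5) = 0, so (λ + 5) is a factor:
p(λ) = (λ + 5)(λ² + 2λ + 4)
λ² + 2λ + 4 = 0  ⇒  λ = (-2 ± √((2)² - 4·(4)))/2 = (-2 ± √(-12))/2
  = -1 + i√3,  -1 - i√3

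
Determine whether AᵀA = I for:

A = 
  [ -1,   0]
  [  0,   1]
Yes

AᵀA = 
  [  1,   0]
  [  0,   1]
= I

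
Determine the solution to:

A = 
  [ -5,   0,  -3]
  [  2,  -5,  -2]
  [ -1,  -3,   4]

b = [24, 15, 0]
x = [-3, -3, -3]

Row reduce the augmented matrix [A|b]:
R2 → R2 + (2/5)·R1
R3 → R3 - (1/5)·R1
R3 → R3 - (3/5)·R2
REF = 
  [     -5,       0,      -3,      24]
  [      0,      -5,   -16/5,   123/5]
  [      0,       0,  163/25, -489/25]

Back-substitution:
x₃ = (-489/25) / (163/25) = -3
x₂ = (123/5 - (-16/5)(-3)) / (-5) = -3
x₁ = (24 - (0)(-3) - (-3)(-3)) / (-5) = -3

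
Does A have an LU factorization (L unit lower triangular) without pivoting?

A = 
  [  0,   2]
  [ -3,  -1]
No.
A[1,1] = 0 but A[2,1] = -3 ≠ 0. Any LU with L unit lower triangular has (LU)[1,1] = U[1,1] and (LU)[2,1] = L[2,1]·U[1,1]; matching A forces U[1,1] = 0, which then forces (LU)[2,1] = 0 ≠ -3. A row swap (pivoting) is required.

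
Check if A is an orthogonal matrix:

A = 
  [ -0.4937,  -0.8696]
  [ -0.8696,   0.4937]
Yes

AᵀA = 
  [  0.9999,   0]
  [  0,   0.9999]
≈ I (equal to I up to the 4-dp rounding of the entries)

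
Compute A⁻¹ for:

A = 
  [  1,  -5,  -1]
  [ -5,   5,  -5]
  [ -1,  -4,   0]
det(A) = (1)·((5)(0) - (-5)(-4)) - (-5)·((-5)(0) - (-5)(-1)) + (-1)·((-5)(-4) - (5)(-1))
  = (1)(-20) - (-5)(-5) + (-1)(25)
  = -70
det(A) = -70 ≠ 0, so A is invertible.

Cofactors Cᵢⱼ = (-1)ⁱ⁺ʲ·Mᵢⱼ:
C = 
  [-20,   5,  25]
  [  4,  -1,   9]
  [ 30,  10, -20]

adj(A) = Cᵀ:
adj(A) = 
  [-20,   4,  30]
  [  5,  -1,  10]
  [ 25,   9, -20]

A⁻¹ = (-1/70) · adj(A):
A⁻¹ = 
  [  2/7, -2/35,  -3/7]
  [-1/14,  1/70,  -1/7]
  [-5/14, -9/70,   2/7]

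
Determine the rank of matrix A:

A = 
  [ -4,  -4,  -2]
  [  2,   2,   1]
rank(A) = 1

Row reduce:
R2 → R2 + (1/2)·R1
REF = 
  [ -4,  -4,  -2]
  [  0,   0,   0]
Pivot columns: 1 → 1 pivot.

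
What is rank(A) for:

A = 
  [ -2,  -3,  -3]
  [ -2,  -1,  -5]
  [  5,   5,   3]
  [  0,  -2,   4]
Row reduce:
R2 → R2 - (1)·R1
R3 → R3 + (5/2)·R1
R3 → R3 + (5/4)·R2
R4 → R4 + (1)·R2
R4 → R4 + (2/7)·R3
REF = 
  [ -2,  -3,  -3]
  [  0,   2,  -2]
  [  0,   0,  -7]
  [  0,   0,   0]
Pivot columns: 1, 2, 3 → 3 pivots.

rank(A) = 3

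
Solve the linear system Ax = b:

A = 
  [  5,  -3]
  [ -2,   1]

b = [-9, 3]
Row reduce the augmented matrix [A|b]:
R2 → R2 + (2/5)·R1
REF = 
  [   5,   -3,   -9]
  [   0, -1/5, -3/5]

Back-substitution:
x₂ = (-3/5) / (-1/5) = 3
x₁ = (-9 - (-3)(3)) / 5 = 0

x = [0, 3]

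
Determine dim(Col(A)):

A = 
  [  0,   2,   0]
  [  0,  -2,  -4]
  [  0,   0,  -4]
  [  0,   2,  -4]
dim(Col(A)) = 2

Row reduce:
R2 → R2 + (1)·R1
R4 → R4 - (1)·R1
R3 → R3 - (1)·R2
R4 → R4 - (1)·R2
REF = 
  [  0,   2,   0]
  [  0,   0,  -4]
  [  0,   0,   0]
  [  0,   0,   0]
Pivot columns: 2, 3 → 2 pivots.
dim(Col(A)) = number of pivot columns = 2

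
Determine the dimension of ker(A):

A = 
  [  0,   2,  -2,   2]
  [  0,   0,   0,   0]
nullity(A) = 3

Row reduce:
(no row operations needed)
REF = 
  [  0,   2,  -2,   2]
  [  0,   0,   0,   0]
Pivot columns: 2 → 1 pivot.
rank(A) = 1, so nullity(A) = 4 - 1 = 3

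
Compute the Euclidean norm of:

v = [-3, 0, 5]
5.831

||v||₂ = √((-3)² + (0)² + (5)²) = √34 = 5.831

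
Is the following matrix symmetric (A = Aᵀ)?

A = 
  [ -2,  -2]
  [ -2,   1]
Yes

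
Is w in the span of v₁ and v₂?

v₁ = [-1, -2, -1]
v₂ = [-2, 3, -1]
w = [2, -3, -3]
No

Form the augmented matrix and row-reduce:
[v₁|v₂|w] = 
  [ -1,  -2,   2]
  [ -2,   3,  -3]
  [ -1,  -1,  -3]
R2 → R2 - (2)·R1
R3 → R3 - (1)·R1
R3 → R3 - (1/7)·R2
REF = 
  [ -1,  -2,   2]
  [  0,   7,  -7]
  [  0,   0,  -4]

Row 3 reads [0 0 | -4], i.e. 0 = -4, so the system is inconsistent and w ∉ span{v₁, v₂}.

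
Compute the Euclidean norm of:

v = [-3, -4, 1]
5.099

||v||₂ = √((-3)² + (-4)² + (1)²) = √26 = 5.099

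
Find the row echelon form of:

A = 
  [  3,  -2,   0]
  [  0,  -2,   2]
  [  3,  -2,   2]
Row operations:
R3 → R3 - (1)·R1

Resulting echelon form:
REF = 
  [  3,  -2,   0]
  [  0,  -2,   2]
  [  0,   0,   2]

Rank = 3 (number of non-zero pivot rows).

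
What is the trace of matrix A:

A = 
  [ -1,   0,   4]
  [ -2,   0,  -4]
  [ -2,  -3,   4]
3

tr(A) = -1 + 0 + 4 = 3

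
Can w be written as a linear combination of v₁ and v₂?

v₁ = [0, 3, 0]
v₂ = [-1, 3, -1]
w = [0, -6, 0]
Yes

Form the augmented matrix and row-reduce:
[v₁|v₂|w] = 
  [  0,  -1,   0]
  [  3,   3,  -6]
  [  0,  -1,   0]
Swap R1 ↔ R2
R3 → R3 - (1)·R2
REF = 
  [  3,   3,  -6]
  [  0,  -1,   0]
  [  0,   0,   0]

No row of the form [0 0 | nonzero], so the system is consistent. Back-substitution gives c₁ = -2, c₂ = 0: w = (-2)·v₁ + (0)·v₂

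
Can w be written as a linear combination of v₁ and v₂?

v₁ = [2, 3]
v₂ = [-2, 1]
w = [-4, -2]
Yes

Form the augmented matrix and row-reduce:
[v₁|v₂|w] = 
  [  2,  -2,  -4]
  [  3,   1,  -2]
R2 → R2 - (3/2)·R1
REF = 
  [  2,  -2,  -4]
  [  0,   4,   4]

No row of the form [0 0 | nonzero], so the system is consistent. Back-substitution gives c₁ = -1, c₂ = 1: w = (-1)·v₁ + (1)·v₂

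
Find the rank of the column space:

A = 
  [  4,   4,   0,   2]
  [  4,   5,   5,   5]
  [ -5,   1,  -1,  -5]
dim(Col(A)) = 3

Row reduce:
R2 → R2 - (1)·R1
R3 → R3 + (5/4)·R1
R3 → R3 - (6)·R2
REF = 
  [    4,     4,     0,     2]
  [    0,     1,     5,     3]
  [    0,     0,   -31, -41/2]
Pivot columns: 1, 2, 3 → 3 pivots.
dim(Col(A)) = number of pivot columns = 3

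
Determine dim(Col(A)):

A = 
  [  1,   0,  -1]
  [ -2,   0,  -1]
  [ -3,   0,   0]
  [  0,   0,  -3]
Row reduce:
R2 → R2 + (2)·R1
R3 → R3 + (3)·R1
R3 → R3 - (1)·R2
R4 → R4 - (1)·R2
REF = 
  [  1,   0,  -1]
  [  0,   0,  -3]
  [  0,   0,   0]
  [  0,   0,   0]
Pivot columns: 1, 3 → 2 pivots.
dim(Col(A)) = number of pivot columns = 2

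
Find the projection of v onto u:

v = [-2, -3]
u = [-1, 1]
v·u = (-2)(-1) + (-3)(1) = -1
u·u = (-1)² + (1)² = 2
proj_u(v) = (v·u / u·u) × u = (-1/2) × u

proj_u(v) = [1/2, -1/2]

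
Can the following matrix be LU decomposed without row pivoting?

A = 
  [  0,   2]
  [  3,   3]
No.
A[1,1] = 0 but A[2,1] = 3 ≠ 0. Any LU with L unit lower triangular has (LU)[1,1] = U[1,1] and (LU)[2,1] = L[2,1]·U[1,1]; matching A forces U[1,1] = 0, which then forces (LU)[2,1] = 0 ≠ 3. A row swap (pivoting) is required.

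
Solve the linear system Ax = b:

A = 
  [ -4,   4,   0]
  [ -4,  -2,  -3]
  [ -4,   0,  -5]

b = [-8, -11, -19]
Row reduce the augmented matrix [A|b]:
R2 → R2 - (1)·R1
R3 → R3 - (1)·R1
R3 → R3 - (2/3)·R2
REF = 
  [ -4,   4,   0,  -8]
  [  0,  -6,  -3,  -3]
  [  0,   0,  -3,  -9]

Back-substitution:
x₃ = (-9) / (-3) = 3
x₂ = (-3 - (-3)(3)) / (-6) = -1
x₁ = (-8 - (4)(-1) - (0)(3)) / (-4) = 1

x = [1, -1, 3]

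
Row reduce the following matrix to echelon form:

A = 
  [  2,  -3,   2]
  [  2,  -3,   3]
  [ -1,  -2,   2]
Row operations:
R2 → R2 - (1)·R1
R3 → R3 + (1/2)·R1
Swap R2 ↔ R3

Resulting echelon form:
REF = 
  [   2,   -3,    2]
  [   0, -7/2,    3]
  [   0,    0,    1]

Rank = 3 (number of non-zero pivot rows).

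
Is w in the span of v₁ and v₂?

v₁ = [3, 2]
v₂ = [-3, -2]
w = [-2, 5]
No

Form the augmented matrix and row-reduce:
[v₁|v₂|w] = 
  [  3,  -3,  -2]
  [  2,  -2,   5]
R2 → R2 - (2/3)·R1
REF = 
  [   3,   -3,   -2]
  [   0,    0, 19/3]

Row 2 reads [0 0 | 19/3], i.e. 0 = 19/3, so the system is inconsistent and w ∉ span{v₁, v₂}.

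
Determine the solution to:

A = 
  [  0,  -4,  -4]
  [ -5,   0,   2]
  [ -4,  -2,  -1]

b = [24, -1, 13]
Row reduce the augmented matrix [A|b]:
Swap R1 ↔ R2
R3 → R3 - (4/5)·R1
R3 → R3 - (1/2)·R2
REF = 
  [  -5,    0,    2,   -1]
  [   0,   -4,   -4,   24]
  [   0,    0, -3/5,  9/5]

Back-substitution:
x₃ = (9/5) / (-3/5) = -3
x₂ = (24 - (-4)(-3)) / (-4) = -3
x₁ = (-1 - (0)(-3) - (2)(-3)) / (-5) = -1

x = [-1, -3, -3]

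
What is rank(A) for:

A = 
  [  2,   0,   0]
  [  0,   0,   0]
Row reduce:
(no row operations needed)
REF = 
  [  2,   0,   0]
  [  0,   0,   0]
Pivot columns: 1 → 1 pivot.

rank(A) = 1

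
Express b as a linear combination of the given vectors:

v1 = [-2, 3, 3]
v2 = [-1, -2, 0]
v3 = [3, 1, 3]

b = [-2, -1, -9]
c1 = -1, c2 = -2, c3 = -2

b = -1·v1 + -2·v2 + -2·v3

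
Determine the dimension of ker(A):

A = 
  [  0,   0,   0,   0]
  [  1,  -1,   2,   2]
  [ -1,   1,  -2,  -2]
nullity(A) = 3

Row reduce:
Swap R1 ↔ R2
R3 → R3 + (1)·R1
REF = 
  [  1,  -1,   2,   2]
  [  0,   0,   0,   0]
  [  0,   0,   0,   0]
Pivot columns: 1 → 1 pivot.
rank(A) = 1, so nullity(A) = 4 - 1 = 3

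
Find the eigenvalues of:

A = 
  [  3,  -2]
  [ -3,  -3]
tr(A) = 0, det(A) = -15
Characteristic polynomial: λ² - tr(A)λ + det(A) = λ² - 15
λ² - 15 = 0  ⇒  λ = (0 ± √((0)² - 4·(-15)))/2 = (0 ± √(60))/2
  = √15,  -√15

λ = √15, -√15  (≈ 3.873, -3.873)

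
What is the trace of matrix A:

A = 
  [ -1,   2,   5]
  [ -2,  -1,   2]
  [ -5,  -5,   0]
-2

tr(A) = -1 + -1 + 0 = -2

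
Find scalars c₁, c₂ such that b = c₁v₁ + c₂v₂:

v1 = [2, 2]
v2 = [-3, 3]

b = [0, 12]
c1 = 3, c2 = 2

b = 3·v1 + 2·v2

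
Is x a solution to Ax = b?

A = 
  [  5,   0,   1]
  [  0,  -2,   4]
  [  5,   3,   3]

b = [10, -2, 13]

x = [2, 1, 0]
Yes

Ax = [10, -2, 13] = b ✓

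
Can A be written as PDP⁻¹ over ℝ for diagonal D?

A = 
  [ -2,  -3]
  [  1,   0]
No

tr(A) = -2, det(A) = 3
Characteristic polynomial: λ² - tr(A)λ + det(A) = λ² + 2λ + 3
λ² + 2λ + 3 = 0  ⇒  λ = (-2 ± √((2)² - 4·(3)))/2 = (-2 ± √(-8))/2
  = -1 + i√2,  -1 - i√2
Eigenvalues: -1 + i√2, -1 - i√2  (≈ -1 + 1.414i, -1 - 1.414i)
Has complex eigenvalues (not diagonalizable over ℝ).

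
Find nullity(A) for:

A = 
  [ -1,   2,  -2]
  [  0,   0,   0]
nullity(A) = 2

Row reduce:
(no row operations needed)
REF = 
  [ -1,   2,  -2]
  [  0,   0,   0]
Pivot columns: 1 → 1 pivot.
rank(A) = 1, so nullity(A) = 3 - 1 = 2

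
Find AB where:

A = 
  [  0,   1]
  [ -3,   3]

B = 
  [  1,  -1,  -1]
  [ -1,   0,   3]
A is 2×2 and B is 2×3, so AB is 2×3. Each entry is (row of A)·(column of B):
AB[1,1] = (0)(1) + (1)(-1) = -1
AB[1,2] = (0)(-1) + (1)(0) = 0
AB[1,3] = (0)(-1) + (1)(3) = 3
AB[2,1] = (-3)(1) + (3)(-1) = -6
AB[2,2] = (-3)(-1) + (3)(0) = 3
AB[2,3] = (-3)(-1) + (3)(3) = 12

AB = 
  [ -1,   0,   3]
  [ -6,   3,  12]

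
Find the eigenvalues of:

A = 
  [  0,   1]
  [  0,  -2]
tr(A) = -2, det(A) = 0
Characteristic polynomial: λ² - tr(A)λ + det(A) = λ² + 2λ
λ² + 2λ = λ(λ + 2)

λ = 0, -2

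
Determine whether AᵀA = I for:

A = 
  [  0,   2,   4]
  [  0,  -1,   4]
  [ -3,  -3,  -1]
No

AᵀA = 
  [  9,   9,   3]
  [  9,  14,   7]
  [  3,   7,  33]
≠ I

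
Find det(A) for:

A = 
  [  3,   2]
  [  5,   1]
-7

For a 2×2 matrix, det = ad - bc = (3)(1) - (2)(5) = -7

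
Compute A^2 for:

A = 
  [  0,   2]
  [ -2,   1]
A² = A·A:
A²[1,1] = (0)(0) + (2)(-2) = -4
A²[1,2] = (0)(2) + (2)(1) = 2
A²[2,1] = (-2)(0) + (1)(-2) = -2
A²[2,2] = (-2)(2) + (1)(1) = -3
A² = 
  [ -4,   2]
  [ -2,  -3]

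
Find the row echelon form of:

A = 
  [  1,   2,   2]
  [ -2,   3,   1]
Row operations:
R2 → R2 + (2)·R1

Resulting echelon form:
REF = 
  [  1,   2,   2]
  [  0,   7,   5]

Rank = 2 (number of non-zero pivot rows).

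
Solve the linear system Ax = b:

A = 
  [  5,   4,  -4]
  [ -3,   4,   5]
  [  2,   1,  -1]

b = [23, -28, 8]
x = [3, -1, -3]

Row reduce the augmented matrix [A|b]:
R2 → R2 + (3/5)·R1
R3 → R3 - (2/5)·R1
R3 → R3 + (3/32)·R2
REF = 
  [     5,      4,     -4,     23]
  [     0,   32/5,   13/5,  -71/5]
  [     0,      0,  27/32, -81/32]

Back-substitution:
x₃ = (-81/32) / (27/32) = -3
x₂ = (-71/5 - (13/5)(-3)) / (32/5) = -1
x₁ = (23 - (4)(-1) - (-4)(-3)) / 5 = 3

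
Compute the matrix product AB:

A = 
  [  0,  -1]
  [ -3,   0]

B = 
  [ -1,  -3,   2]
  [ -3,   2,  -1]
AB = 
  [  3,  -2,   1]
  [  3,   9,  -6]

A is 2×2 and B is 2×3, so AB is 2×3. Each entry is (row of A)·(column of B):
AB[1,1] = (0)(-1) + (-1)(-3) = 3
AB[1,2] = (0)(-3) + (-1)(2) = -2
AB[1,3] = (0)(2) + (-1)(-1) = 1
AB[2,1] = (-3)(-1) + (0)(-3) = 3
AB[2,2] = (-3)(-3) + (0)(2) = 9
AB[2,3] = (-3)(2) + (0)(-1) = -6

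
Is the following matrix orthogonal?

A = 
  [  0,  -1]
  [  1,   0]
Yes

AᵀA = 
  [  1,   0]
  [  0,   1]
= I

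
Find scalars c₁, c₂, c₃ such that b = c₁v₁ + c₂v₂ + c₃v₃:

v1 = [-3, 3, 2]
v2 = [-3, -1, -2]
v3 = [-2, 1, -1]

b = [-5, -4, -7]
c1 = -1, c2 = 2, c3 = 1

b = -1·v1 + 2·v2 + 1·v3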